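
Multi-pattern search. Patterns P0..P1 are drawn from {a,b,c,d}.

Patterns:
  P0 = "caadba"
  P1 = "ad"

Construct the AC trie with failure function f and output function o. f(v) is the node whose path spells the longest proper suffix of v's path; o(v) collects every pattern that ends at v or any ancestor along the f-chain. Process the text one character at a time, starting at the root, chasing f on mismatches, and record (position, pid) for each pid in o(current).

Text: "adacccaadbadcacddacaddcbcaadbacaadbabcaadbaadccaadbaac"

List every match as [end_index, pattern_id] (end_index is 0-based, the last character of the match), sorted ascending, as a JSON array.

Construct AC machine:
Trie (insert patterns):
  0='ε' goto a→7 c→1
  1='c' goto a→2
  2='ca' goto a→3
  3='caa' goto d→4
  4='caad' goto b→5
  5='caadb' goto a→6
  6='caadba' goto ·  ←P0
  7='a' goto d→8
  8='ad' goto ·  ←P1

Failure links (BFS by depth):
  n1('c'): parent n0 fail=0; on 'c' 0 → fail=0;  out ∅∪∅=∅
  n7('a'): parent n0 fail=0; on 'a' 0 → fail=0;  out ∅∪∅=∅
  n2('ca'): parent n1 fail=0; on 'a' 0 → fail=7;  out ∅∪∅=∅
  n8('ad'): parent n7 fail=0; on 'd' 0 → fail=0;  out {1}∪∅={1}
  n3('caa'): parent n2 fail=7; on 'a' 7→0 → fail=7;  out ∅∪∅=∅
  n4('caad'): parent n3 fail=7; on 'd' 7 → fail=8;  out ∅∪{1}={1}
  n5('caadb'): parent n4 fail=8; on 'b' 8→0 → fail=0;  out ∅∪∅=∅
  n6('caadba'): parent n5 fail=0; on 'a' 0 → fail=7;  out {0}∪∅={0}

Text stream:
[0] read 'a'  n0⇒n7
[1] read 'd'  n7⇒n8  ** P1@[0:1]
[2] read 'a'  n8⇒n7 ·f
[3] read 'c'  n7⇒n1 ·f
[4] read 'c'  n1⇒n1 ·f
[5] read 'c'  n1⇒n1 ·f
[6] read 'a'  n1⇒n2
[7] read 'a'  n2⇒n3
[8] read 'd'  n3⇒n4  ** P1@[7:8]
[9] read 'b'  n4⇒n5
[10] read 'a'  n5⇒n6  ** P0@[5:10]
[11] read 'd'  n6⇒n8 ·f  ** P1@[10:11]
[12] read 'c'  n8⇒n1 ·f
[13] read 'a'  n1⇒n2
[14] read 'c'  n2⇒n1 ·f
[15] read 'd'  n1⇒n0 ·f
[16] read 'd'  n0⇒n0
[17] read 'a'  n0⇒n7
[18] read 'c'  n7⇒n1 ·f
[19] read 'a'  n1⇒n2
[20] read 'd'  n2⇒n8 ·f  ** P1@[19:20]
[21] read 'd'  n8⇒n0 ·f
[22] read 'c'  n0⇒n1
[23] read 'b'  n1⇒n0 ·f
[24] read 'c'  n0⇒n1
[25] read 'a'  n1⇒n2
[26] read 'a'  n2⇒n3
[27] read 'd'  n3⇒n4  ** P1@[26:27]
[28] read 'b'  n4⇒n5
[29] read 'a'  n5⇒n6  ** P0@[24:29]
[30] read 'c'  n6⇒n1 ·f
[31] read 'a'  n1⇒n2
[32] read 'a'  n2⇒n3
[33] read 'd'  n3⇒n4  ** P1@[32:33]
[34] read 'b'  n4⇒n5
[35] read 'a'  n5⇒n6  ** P0@[30:35]
[36] read 'b'  n6⇒n0 ·f
[37] read 'c'  n0⇒n1
[38] read 'a'  n1⇒n2
[39] read 'a'  n2⇒n3
[40] read 'd'  n3⇒n4  ** P1@[39:40]
[41] read 'b'  n4⇒n5
[42] read 'a'  n5⇒n6  ** P0@[37:42]
[43] read 'a'  n6⇒n7 ·f
[44] read 'd'  n7⇒n8  ** P1@[43:44]
[45] read 'c'  n8⇒n1 ·f
[46] read 'c'  n1⇒n1 ·f
[47] read 'a'  n1⇒n2
[48] read 'a'  n2⇒n3
[49] read 'd'  n3⇒n4  ** P1@[48:49]
[50] read 'b'  n4⇒n5
[51] read 'a'  n5⇒n6  ** P0@[46:51]
[52] read 'a'  n6⇒n7 ·f
[53] read 'c'  n7⇒n1 ·f

Matches: [[1,1],[8,1],[10,0],[11,1],[20,1],[27,1],[29,0],[33,1],[35,0],[40,1],[42,0],[44,1],[49,1],[51,0]]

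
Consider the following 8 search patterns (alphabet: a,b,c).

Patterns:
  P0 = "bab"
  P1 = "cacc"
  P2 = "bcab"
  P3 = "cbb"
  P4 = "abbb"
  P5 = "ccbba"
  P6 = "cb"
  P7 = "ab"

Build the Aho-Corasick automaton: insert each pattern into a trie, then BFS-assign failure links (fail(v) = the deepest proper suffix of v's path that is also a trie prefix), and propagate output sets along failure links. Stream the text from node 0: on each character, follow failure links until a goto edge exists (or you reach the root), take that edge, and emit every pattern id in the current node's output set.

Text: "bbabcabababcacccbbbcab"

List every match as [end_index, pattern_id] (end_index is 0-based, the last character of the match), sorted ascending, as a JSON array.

Build:
Trie (insert patterns):
  0='ε' goto a→13 b→1 c→4
  1='b' goto a→2 c→8
  2='ba' goto b→3
  3='bab' goto ·  [P0 ends]
  4='c' goto a→5 b→11 c→17
  5='ca' goto c→6
  6='cac' goto c→7
  7='cacc' goto ·  [P1 ends]
  8='bc' goto a→9
  9='bca' goto b→10
  10='bcab' goto ·  [P2 ends]
  11='cb' goto b→12  [P6 ends]
  12='cbb' goto ·  [P3 ends]
  13='a' goto b→14
  14='ab' goto b→15  [P7 ends]
  15='abb' goto b→16
  16='abbb' goto ·  [P4 ends]
  17='cc' goto b→18
  18='ccb' goto b→19
  19='ccbb' goto a→20
  20='ccbba' goto ·  [P5 ends]

BFS fail/out derivation:
  fail(1) 'b': from fail(0)=0 chase 'b': 0 ⇒ 0;  out=∅∪out(0)=∅
  fail(4) 'c': from fail(0)=0 chase 'c': 0 ⇒ 0;  out=∅∪out(0)=∅
  fail(13) 'a': from fail(0)=0 chase 'a': 0 ⇒ 0;  out=∅∪out(0)=∅
  fail(2) 'ba': from fail(1)=0 chase 'a': 0 ⇒ 13;  out=∅∪out(13)=∅
  fail(5) 'ca': from fail(4)=0 chase 'a': 0 ⇒ 13;  out=∅∪out(13)=∅
  fail(8) 'bc': from fail(1)=0 chase 'c': 0 ⇒ 4;  out=∅∪out(4)=∅
  fail(11) 'cb': from fail(4)=0 chase 'b': 0 ⇒ 1;  out={6}∪out(1)={6}
  fail(14) 'ab': from fail(13)=0 chase 'b': 0 ⇒ 1;  out={7}∪out(1)={7}
  fail(17) 'cc': from fail(4)=0 chase 'c': 0 ⇒ 4;  out=∅∪out(4)=∅
  fail(3) 'bab': from fail(2)=13 chase 'b': 13 ⇒ 14;  out={0}∪out(14)={0,7}
  fail(6) 'cac': from fail(5)=13 chase 'c': 13→0 ⇒ 4;  out=∅∪out(4)=∅
  fail(9) 'bca': from fail(8)=4 chase 'a': 4 ⇒ 5;  out=∅∪out(5)=∅
  fail(12) 'cbb': from fail(11)=1 chase 'b': 1→0 ⇒ 1;  out={3}∪out(1)={3}
  fail(15) 'abb': from fail(14)=1 chase 'b': 1→0 ⇒ 1;  out=∅∪out(1)=∅
  fail(18) 'ccb': from fail(17)=4 chase 'b': 4 ⇒ 11;  out=∅∪out(11)={6}
  fail(7) 'cacc': from fail(6)=4 chase 'c': 4 ⇒ 17;  out={1}∪out(17)={1}
  fail(10) 'bcab': from fail(9)=5 chase 'b': 5→13 ⇒ 14;  out={2}∪out(14)={2,7}
  fail(16) 'abbb': from fail(15)=1 chase 'b': 1→0 ⇒ 1;  out={4}∪out(1)={4}
  fail(19) 'ccbb': from fail(18)=11 chase 'b': 11 ⇒ 12;  out=∅∪out(12)={3}
  fail(20) 'ccbba': from fail(19)=12 chase 'a': 12→1 ⇒ 2;  out={5}∪out(2)={5}

Scan:
i=0 'b': node 0→1
i=1 'b': node 1→1 (fail-walked)
i=2 'a': node 1→2
i=3 'b': node 2→3  → match P0@[1:3],P7@[2:3]
i=4 'c': node 3→8 (fail-walked)
i=5 'a': node 8→9
i=6 'b': node 9→10  → match P2@[3:6],P7@[5:6]
i=7 'a': node 10→2 (fail-walked)
i=8 'b': node 2→3  → match P0@[6:8],P7@[7:8]
i=9 'a': node 3→2 (fail-walked)
i=10 'b': node 2→3  → match P0@[8:10],P7@[9:10]
i=11 'c': node 3→8 (fail-walked)
i=12 'a': node 8→9
i=13 'c': node 9→6 (fail-walked)
i=14 'c': node 6→7  → match P1@[11:14]
i=15 'c': node 7→17 (fail-walked)
i=16 'b': node 17→18  → match P6@[15:16]
i=17 'b': node 18→19  → match P3@[15:17]
i=18 'b': node 19→1 (fail-walked)
i=19 'c': node 1→8
i=20 'a': node 8→9
i=21 'b': node 9→10  → match P2@[18:21],P7@[20:21]

All matches (sorted): [[3,0],[3,7],[6,2],[6,7],[8,0],[8,7],[10,0],[10,7],[14,1],[16,6],[17,3],[21,2],[21,7]]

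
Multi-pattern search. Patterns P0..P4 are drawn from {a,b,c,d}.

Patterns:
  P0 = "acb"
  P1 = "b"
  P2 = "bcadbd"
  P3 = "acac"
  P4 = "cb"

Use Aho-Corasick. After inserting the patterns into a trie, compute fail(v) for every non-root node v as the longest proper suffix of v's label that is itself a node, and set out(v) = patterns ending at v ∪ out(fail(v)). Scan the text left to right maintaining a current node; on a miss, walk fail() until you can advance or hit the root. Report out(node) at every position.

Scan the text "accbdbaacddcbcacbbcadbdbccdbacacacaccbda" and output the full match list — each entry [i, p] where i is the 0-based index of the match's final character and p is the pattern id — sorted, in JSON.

Construct AC machine:
Trie nodes:
  0='ε' goto a→1 b→4 c→12
  1='a' goto c→2
  2='ac' goto a→10 b→3
  3='acb' goto ·  ←P0
  4='b' goto c→5  ←P1
  5='bc' goto a→6
  6='bca' goto d→7
  7='bcad' goto b→8
  8='bcadb' goto d→9
  9='bcadbd' goto ·  ←P2
  10='aca' goto c→11
  11='acac' goto ·  ←P3
  12='c' goto b→13
  13='cb' goto ·  ←P4

BFS fail/out derivation:
  fail(1) 'a': from fail(0)=0 chase 'a': 0 ⇒ 0;  out=∅∪out(0)=∅
  fail(4) 'b': from fail(0)=0 chase 'b': 0 ⇒ 0;  out={1}∪out(0)={1}
  fail(12) 'c': from fail(0)=0 chase 'c': 0 ⇒ 0;  out=∅∪out(0)=∅
  fail(2) 'ac': from fail(1)=0 chase 'c': 0 ⇒ 12;  out=∅∪out(12)=∅
  fail(5) 'bc': from fail(4)=0 chase 'c': 0 ⇒ 12;  out=∅∪out(12)=∅
  fail(13) 'cb': from fail(12)=0 chase 'b': 0 ⇒ 4;  out={4}∪out(4)={1,4}
  fail(3) 'acb': from fail(2)=12 chase 'b': 12 ⇒ 13;  out={0}∪out(13)={0,1,4}
  fail(6) 'bca': from fail(5)=12 chase 'a': 12→0 ⇒ 1;  out=∅∪out(1)=∅
  fail(10) 'aca': from fail(2)=12 chase 'a': 12→0 ⇒ 1;  out=∅∪out(1)=∅
  fail(7) 'bcad': from fail(6)=1 chase 'd': 1→0 ⇒ 0;  out=∅∪out(0)=∅
  fail(11) 'acac': from fail(10)=1 chase 'c': 1 ⇒ 2;  out={3}∪out(2)={3}
  fail(8) 'bcadb': from fail(7)=0 chase 'b': 0 ⇒ 4;  out=∅∪out(4)={1}
  fail(9) 'bcadbd': from fail(8)=4 chase 'd': 4→0 ⇒ 0;  out={2}∪out(0)={2}

Scan:
i=0 'a': node 0→1
i=1 'c': node 1→2
i=2 'c': node 2→12 (fail-walked)
i=3 'b': node 12→13  emit P1@[3:3],P4@[2:3]
i=4 'd': node 13→0 (fail-walked)
i=5 'b': node 0→4  emit P1@[5:5]
i=6 'a': node 4→1 (fail-walked)
i=7 'a': node 1→1 (fail-walked)
i=8 'c': node 1→2
i=9 'd': node 2→0 (fail-walked)
i=10 'd': node 0→0
i=11 'c': node 0→12
i=12 'b': node 12→13  emit P1@[12:12],P4@[11:12]
i=13 'c': node 13→5 (fail-walked)
i=14 'a': node 5→6
i=15 'c': node 6→2 (fail-walked)
i=16 'b': node 2→3  emit P0@[14:16],P1@[16:16],P4@[15:16]
i=17 'b': node 3→4 (fail-walked)  emit P1@[17:17]
i=18 'c': node 4→5
i=19 'a': node 5→6
i=20 'd': node 6→7
i=21 'b': node 7→8  emit P1@[21:21]
i=22 'd': node 8→9  emit P2@[17:22]
i=23 'b': node 9→4 (fail-walked)  emit P1@[23:23]
i=24 'c': node 4→5
i=25 'c': node 5→12 (fail-walked)
i=26 'd': node 12→0 (fail-walked)
i=27 'b': node 0→4  emit P1@[27:27]
i=28 'a': node 4→1 (fail-walked)
i=29 'c': node 1→2
i=30 'a': node 2→10
i=31 'c': node 10→11  emit P3@[28:31]
i=32 'a': node 11→10 (fail-walked)
i=33 'c': node 10→11  emit P3@[30:33]
i=34 'a': node 11→10 (fail-walked)
i=35 'c': node 10→11  emit P3@[32:35]
i=36 'c': node 11→12 (fail-walked)
i=37 'b': node 12→13  emit P1@[37:37],P4@[36:37]
i=38 'd': node 13→0 (fail-walked)
i=39 'a': node 0→1

Result: [[3,1],[3,4],[5,1],[12,1],[12,4],[16,0],[16,1],[16,4],[17,1],[21,1],[22,2],[23,1],[27,1],[31,3],[33,3],[35,3],[37,1],[37,4]]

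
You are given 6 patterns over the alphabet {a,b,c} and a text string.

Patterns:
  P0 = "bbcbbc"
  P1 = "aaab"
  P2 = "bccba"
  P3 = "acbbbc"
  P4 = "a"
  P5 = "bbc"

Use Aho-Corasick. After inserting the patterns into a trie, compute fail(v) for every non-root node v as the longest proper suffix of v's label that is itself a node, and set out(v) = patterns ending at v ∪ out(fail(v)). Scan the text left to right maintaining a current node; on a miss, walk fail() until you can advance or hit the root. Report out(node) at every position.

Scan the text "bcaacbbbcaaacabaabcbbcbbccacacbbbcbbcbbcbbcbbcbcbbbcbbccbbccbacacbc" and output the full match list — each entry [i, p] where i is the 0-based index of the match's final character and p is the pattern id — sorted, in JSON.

Build:
Trie (insert patterns):
  0='ε' goto a→7 b→1
  1='b' goto b→2 c→11
  2='bb' goto c→3
  3='bbc' goto b→4  [P5 ends]
  4='bbcb' goto b→5
  5='bbcbb' goto c→6
  6='bbcbbc' goto ·  [P0 ends]
  7='a' goto a→8 c→15  [P4 ends]
  8='aa' goto a→9
  9='aaa' goto b→10
  10='aaab' goto ·  [P1 ends]
  11='bc' goto c→12
  12='bcc' goto b→13
  13='bccb' goto a→14
  14='bccba' goto ·  [P2 ends]
  15='ac' goto b→16
  16='acb' goto b→17
  17='acbb' goto b→18
  18='acbbb' goto c→19
  19='acbbbc' goto ·  [P3 ends]

BFS fail/out derivation:
  n1('b'): parent n0 fail=0; on 'b' 0 → fail=0;  out ∅∪∅=∅
  n7('a'): parent n0 fail=0; on 'a' 0 → fail=0;  out {4}∪∅={4}
  n2('bb'): parent n1 fail=0; on 'b' 0 → fail=1;  out ∅∪∅=∅
  n8('aa'): parent n7 fail=0; on 'a' 0 → fail=7;  out ∅∪{4}={4}
  n11('bc'): parent n1 fail=0; on 'c' 0 → fail=0;  out ∅∪∅=∅
  n15('ac'): parent n7 fail=0; on 'c' 0 → fail=0;  out ∅∪∅=∅
  n3('bbc'): parent n2 fail=1; on 'c' 1 → fail=11;  out {5}∪∅={5}
  n9('aaa'): parent n8 fail=7; on 'a' 7 → fail=8;  out ∅∪{4}={4}
  n12('bcc'): parent n11 fail=0; on 'c' 0 → fail=0;  out ∅∪∅=∅
  n16('acb'): parent n15 fail=0; on 'b' 0 → fail=1;  out ∅∪∅=∅
  n4('bbcb'): parent n3 fail=11; on 'b' 11→0 → fail=1;  out ∅∪∅=∅
  n10('aaab'): parent n9 fail=8; on 'b' 8→7→0 → fail=1;  out {1}∪∅={1}
  n13('bccb'): parent n12 fail=0; on 'b' 0 → fail=1;  out ∅∪∅=∅
  n17('acbb'): parent n16 fail=1; on 'b' 1 → fail=2;  out ∅∪∅=∅
  n5('bbcbb'): parent n4 fail=1; on 'b' 1 → fail=2;  out ∅∪∅=∅
  n14('bccba'): parent n13 fail=1; on 'a' 1→0 → fail=7;  out {2}∪{4}={2,4}
  n18('acbbb'): parent n17 fail=2; on 'b' 2→1 → fail=2;  out ∅∪∅=∅
  n6('bbcbbc'): parent n5 fail=2; on 'c' 2 → fail=3;  out {0}∪{5}={0,5}
  n19('acbbbc'): parent n18 fail=2; on 'c' 2 → fail=3;  out {3}∪{5}={3,5}

Run:
i=0 'b': node 0→1
i=1 'c': node 1→11
i=2 'a': node 11→7 ·f  emit P4@[2:2]
i=3 'a': node 7→8  emit P4@[3:3]
i=4 'c': node 8→15 ·f
i=5 'b': node 15→16
i=6 'b': node 16→17
i=7 'b': node 17→18
i=8 'c': node 18→19  emit P3@[3:8],P5@[6:8]
i=9 'a': node 19→7 ·f  emit P4@[9:9]
i=10 'a': node 7→8  emit P4@[10:10]
i=11 'a': node 8→9  emit P4@[11:11]
i=12 'c': node 9→15 ·f
i=13 'a': node 15→7 ·f  emit P4@[13:13]
i=14 'b': node 7→1 ·f
i=15 'a': node 1→7 ·f  emit P4@[15:15]
i=16 'a': node 7→8  emit P4@[16:16]
i=17 'b': node 8→1 ·f
i=18 'c': node 1→11
i=19 'b': node 11→1 ·f
i=20 'b': node 1→2
i=21 'c': node 2→3  emit P5@[19:21]
i=22 'b': node 3→4
i=23 'b': node 4→5
i=24 'c': node 5→6  emit P0@[19:24],P5@[22:24]
i=25 'c': node 6→12 ·f
i=26 'a': node 12→7 ·f  emit P4@[26:26]
i=27 'c': node 7→15
i=28 'a': node 15→7 ·f  emit P4@[28:28]
i=29 'c': node 7→15
i=30 'b': node 15→16
i=31 'b': node 16→17
i=32 'b': node 17→18
i=33 'c': node 18→19  emit P3@[28:33],P5@[31:33]
i=34 'b': node 19→4 ·f
i=35 'b': node 4→5
i=36 'c': node 5→6  emit P0@[31:36],P5@[34:36]
i=37 'b': node 6→4 ·f
i=38 'b': node 4→5
i=39 'c': node 5→6  emit P0@[34:39],P5@[37:39]
i=40 'b': node 6→4 ·f
i=41 'b': node 4→5
i=42 'c': node 5→6  emit P0@[37:42],P5@[40:42]
i=43 'b': node 6→4 ·f
i=44 'b': node 4→5
i=45 'c': node 5→6  emit P0@[40:45],P5@[43:45]
i=46 'b': node 6→4 ·f
i=47 'c': node 4→11 ·f
i=48 'b': node 11→1 ·f
i=49 'b': node 1→2
i=50 'b': node 2→2 ·f
i=51 'c': node 2→3  emit P5@[49:51]
i=52 'b': node 3→4
i=53 'b': node 4→5
i=54 'c': node 5→6  emit P0@[49:54],P5@[52:54]
i=55 'c': node 6→12 ·f
i=56 'b': node 12→13
i=57 'b': node 13→2 ·f
i=58 'c': node 2→3  emit P5@[56:58]
i=59 'c': node 3→12 ·f
i=60 'b': node 12→13
i=61 'a': node 13→14  emit P2@[57:61],P4@[61:61]
i=62 'c': node 14→15 ·f
i=63 'a': node 15→7 ·f  emit P4@[63:63]
i=64 'c': node 7→15
i=65 'b': node 15→16
i=66 'c': node 16→11 ·f

All matches (sorted): [[2,4],[3,4],[8,3],[8,5],[9,4],[10,4],[11,4],[13,4],[15,4],[16,4],[21,5],[24,0],[24,5],[26,4],[28,4],[33,3],[33,5],[36,0],[36,5],[39,0],[39,5],[42,0],[42,5],[45,0],[45,5],[51,5],[54,0],[54,5],[58,5],[61,2],[61,4],[63,4]]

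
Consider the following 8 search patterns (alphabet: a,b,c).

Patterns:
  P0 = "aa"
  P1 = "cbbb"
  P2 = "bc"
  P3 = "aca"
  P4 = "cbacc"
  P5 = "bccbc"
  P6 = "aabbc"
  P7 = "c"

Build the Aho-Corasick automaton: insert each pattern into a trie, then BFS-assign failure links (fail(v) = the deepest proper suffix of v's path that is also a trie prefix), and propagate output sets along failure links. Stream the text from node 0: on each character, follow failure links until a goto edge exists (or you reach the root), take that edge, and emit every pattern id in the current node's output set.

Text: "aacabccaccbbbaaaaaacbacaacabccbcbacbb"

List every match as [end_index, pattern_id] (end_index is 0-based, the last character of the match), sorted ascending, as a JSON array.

Build automaton:
Trie (insert patterns):
  n0 'ε': a→1 b→7 c→3
  n1 'a': a→2 c→9
  n2 'aa': b→17  ←P0
  n3 'c': b→4  ←P7
  n4 'cb': a→11 b→5
  n5 'cbb': b→6
  n6 'cbbb': ·  ←P1
  n7 'b': c→8
  n8 'bc': c→14  ←P2
  n9 'ac': a→10
  n10 'aca': ·  ←P3
  n11 'cba': c→12
  n12 'cbac': c→13
  n13 'cbacc': ·  ←P4
  n14 'bcc': b→15
  n15 'bccb': c→16
  n16 'bccbc': ·  ←P5
  n17 'aab': b→18
  n18 'aabb': c→19
  n19 'aabbc': ·  ←P6

Failure links (BFS by depth):
  n1('a'): parent n0 fail=0; on 'a' 0 → fail=0;  out ∅∪∅=∅
  n3('c'): parent n0 fail=0; on 'c' 0 → fail=0;  out {7}∪∅={7}
  n7('b'): parent n0 fail=0; on 'b' 0 → fail=0;  out ∅∪∅=∅
  n2('aa'): parent n1 fail=0; on 'a' 0 → fail=1;  out {0}∪∅={0}
  n4('cb'): parent n3 fail=0; on 'b' 0 → fail=7;  out ∅∪∅=∅
  n8('bc'): parent n7 fail=0; on 'c' 0 → fail=3;  out {2}∪{7}={2,7}
  n9('ac'): parent n1 fail=0; on 'c' 0 → fail=3;  out ∅∪{7}={7}
  n5('cbb'): parent n4 fail=7; on 'b' 7→0 → fail=7;  out ∅∪∅=∅
  n10('aca'): parent n9 fail=3; on 'a' 3→0 → fail=1;  out {3}∪∅={3}
  n11('cba'): parent n4 fail=7; on 'a' 7→0 → fail=1;  out ∅∪∅=∅
  n14('bcc'): parent n8 fail=3; on 'c' 3→0 → fail=3;  out ∅∪{7}={7}
  n17('aab'): parent n2 fail=1; on 'b' 1→0 → fail=7;  out ∅∪∅=∅
  n6('cbbb'): parent n5 fail=7; on 'b' 7→0 → fail=7;  out {1}∪∅={1}
  n12('cbac'): parent n11 fail=1; on 'c' 1 → fail=9;  out ∅∪{7}={7}
  n15('bccb'): parent n14 fail=3; on 'b' 3 → fail=4;  out ∅∪∅=∅
  n18('aabb'): parent n17 fail=7; on 'b' 7→0 → fail=7;  out ∅∪∅=∅
  n13('cbacc'): parent n12 fail=9; on 'c' 9→3→0 → fail=3;  out {4}∪{7}={4,7}
  n16('bccbc'): parent n15 fail=4; on 'c' 4→7 → fail=8;  out {5}∪{2,7}={2,5,7}
  n19('aabbc'): parent n18 fail=7; on 'c' 7 → fail=8;  out {6}∪{2,7}={2,6,7}

Text stream:
[0] read 'a'  n0⇒n1
[1] read 'a'  n1⇒n2  emit P0@[0:1]
[2] read 'c'  n2⇒n9 ·f  emit P7@[2:2]
[3] read 'a'  n9⇒n10  emit P3@[1:3]
[4] read 'b'  n10⇒n7 ·f
[5] read 'c'  n7⇒n8  emit P2@[4:5],P7@[5:5]
[6] read 'c'  n8⇒n14  emit P7@[6:6]
[7] read 'a'  n14⇒n1 ·f
[8] read 'c'  n1⇒n9  emit P7@[8:8]
[9] read 'c'  n9⇒n3 ·f  emit P7@[9:9]
[10] read 'b'  n3⇒n4
[11] read 'b'  n4⇒n5
[12] read 'b'  n5⇒n6  emit P1@[9:12]
[13] read 'a'  n6⇒n1 ·f
[14] read 'a'  n1⇒n2  emit P0@[13:14]
[15] read 'a'  n2⇒n2 ·f  emit P0@[14:15]
[16] read 'a'  n2⇒n2 ·f  emit P0@[15:16]
[17] read 'a'  n2⇒n2 ·f  emit P0@[16:17]
[18] read 'a'  n2⇒n2 ·f  emit P0@[17:18]
[19] read 'c'  n2⇒n9 ·f  emit P7@[19:19]
[20] read 'b'  n9⇒n4 ·f
[21] read 'a'  n4⇒n11
[22] read 'c'  n11⇒n12  emit P7@[22:22]
[23] read 'a'  n12⇒n10 ·f  emit P3@[21:23]
[24] read 'a'  n10⇒n2 ·f  emit P0@[23:24]
[25] read 'c'  n2⇒n9 ·f  emit P7@[25:25]
[26] read 'a'  n9⇒n10  emit P3@[24:26]
[27] read 'b'  n10⇒n7 ·f
[28] read 'c'  n7⇒n8  emit P2@[27:28],P7@[28:28]
[29] read 'c'  n8⇒n14  emit P7@[29:29]
[30] read 'b'  n14⇒n15
[31] read 'c'  n15⇒n16  emit P2@[30:31],P5@[27:31],P7@[31:31]
[32] read 'b'  n16⇒n4 ·f
[33] read 'a'  n4⇒n11
[34] read 'c'  n11⇒n12  emit P7@[34:34]
[35] read 'b'  n12⇒n4 ·f
[36] read 'b'  n4⇒n5

Result: [[1,0],[2,7],[3,3],[5,2],[5,7],[6,7],[8,7],[9,7],[12,1],[14,0],[15,0],[16,0],[17,0],[18,0],[19,7],[22,7],[23,3],[24,0],[25,7],[26,3],[28,2],[28,7],[29,7],[31,2],[31,5],[31,7],[34,7]]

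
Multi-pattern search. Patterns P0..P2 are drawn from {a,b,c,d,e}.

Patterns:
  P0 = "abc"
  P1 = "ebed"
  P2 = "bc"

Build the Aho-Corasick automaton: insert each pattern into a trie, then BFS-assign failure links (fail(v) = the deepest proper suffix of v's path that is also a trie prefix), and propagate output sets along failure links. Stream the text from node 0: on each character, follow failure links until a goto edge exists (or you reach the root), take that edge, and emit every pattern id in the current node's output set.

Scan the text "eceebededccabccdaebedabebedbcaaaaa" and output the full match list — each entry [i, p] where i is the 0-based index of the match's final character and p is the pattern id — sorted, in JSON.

Construct AC machine:
Trie nodes:
  0='ε' goto a→1 b→8 e→4
  1='a' goto b→2
  2='ab' goto c→3
  3='abc' goto ·  ←P0
  4='e' goto b→5
  5='eb' goto e→6
  6='ebe' goto d→7
  7='ebed' goto ·  ←P1
  8='b' goto c→9
  9='bc' goto ·  ←P2

BFS fail/out derivation:
  n1('a'): parent n0 fail=0; on 'a' 0 → fail=0;  out ∅∪∅=∅
  n4('e'): parent n0 fail=0; on 'e' 0 → fail=0;  out ∅∪∅=∅
  n8('b'): parent n0 fail=0; on 'b' 0 → fail=0;  out ∅∪∅=∅
  n2('ab'): parent n1 fail=0; on 'b' 0 → fail=8;  out ∅∪∅=∅
  n5('eb'): parent n4 fail=0; on 'b' 0 → fail=8;  out ∅∪∅=∅
  n9('bc'): parent n8 fail=0; on 'c' 0 → fail=0;  out {2}∪∅={2}
  n3('abc'): parent n2 fail=8; on 'c' 8 → fail=9;  out {0}∪{2}={0,2}
  n6('ebe'): parent n5 fail=8; on 'e' 8→0 → fail=4;  out ∅∪∅=∅
  n7('ebed'): parent n6 fail=4; on 'd' 4→0 → fail=0;  out {1}∪∅={1}

Run:
pos 0 'e': at 4
pos 1 'c': at 0 (fail-walked)
pos 2 'e': at 4
pos 3 'e': at 4 (fail-walked)
pos 4 'b': at 5
pos 5 'e': at 6
pos 6 'd': at 7  emit P1@[3:6]
pos 7 'e': at 4 (fail-walked)
pos 8 'd': at 0 (fail-walked)
pos 9 'c': at 0
pos 10 'c': at 0
pos 11 'a': at 1
pos 12 'b': at 2
pos 13 'c': at 3  emit P0@[11:13],P2@[12:13]
pos 14 'c': at 0 (fail-walked)
pos 15 'd': at 0
pos 16 'a': at 1
pos 17 'e': at 4 (fail-walked)
pos 18 'b': at 5
pos 19 'e': at 6
pos 20 'd': at 7  emit P1@[17:20]
pos 21 'a': at 1 (fail-walked)
pos 22 'b': at 2
pos 23 'e': at 4 (fail-walked)
pos 24 'b': at 5
pos 25 'e': at 6
pos 26 'd': at 7  emit P1@[23:26]
pos 27 'b': at 8 (fail-walked)
pos 28 'c': at 9  emit P2@[27:28]
pos 29 'a': at 1 (fail-walked)
pos 30 'a': at 1 (fail-walked)
pos 31 'a': at 1 (fail-walked)
pos 32 'a': at 1 (fail-walked)
pos 33 'a': at 1 (fail-walked)

Result: [[6,1],[13,0],[13,2],[20,1],[26,1],[28,2]]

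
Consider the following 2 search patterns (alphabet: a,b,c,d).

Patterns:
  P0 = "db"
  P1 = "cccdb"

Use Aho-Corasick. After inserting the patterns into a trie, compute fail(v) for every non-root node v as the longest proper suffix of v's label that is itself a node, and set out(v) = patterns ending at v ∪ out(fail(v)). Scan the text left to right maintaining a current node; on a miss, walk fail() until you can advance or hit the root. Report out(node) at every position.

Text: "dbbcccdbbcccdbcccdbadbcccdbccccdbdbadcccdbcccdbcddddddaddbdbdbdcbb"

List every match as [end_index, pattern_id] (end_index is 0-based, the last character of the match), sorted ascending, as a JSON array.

Build:
Trie nodes:
  n0 'ε': c→3 d→1
  n1 'd': b→2
  n2 'db': ·  ←P0
  n3 'c': c→4
  n4 'cc': c→5
  n5 'ccc': d→6
  n6 'cccd': b→7
  n7 'cccdb': ·  ←P1

Failure links (BFS by depth):
  n1('d'): parent n0 fail=0; on 'd' 0 → fail=0;  out ∅∪∅=∅
  n3('c'): parent n0 fail=0; on 'c' 0 → fail=0;  out ∅∪∅=∅
  n2('db'): parent n1 fail=0; on 'b' 0 → fail=0;  out {0}∪∅={0}
  n4('cc'): parent n3 fail=0; on 'c' 0 → fail=3;  out ∅∪∅=∅
  n5('ccc'): parent n4 fail=3; on 'c' 3 → fail=4;  out ∅∪∅=∅
  n6('cccd'): parent n5 fail=4; on 'd' 4→3→0 → fail=1;  out ∅∪∅=∅
  n7('cccdb'): parent n6 fail=1; on 'b' 1 → fail=2;  out {1}∪{0}={0,1}

Text stream:
[0] read 'd'  n0⇒n1
[1] read 'b'  n1⇒n2  emit P0@[0:1]
[2] read 'b'  n2⇒n0 (via fail)
[3] read 'c'  n0⇒n3
[4] read 'c'  n3⇒n4
[5] read 'c'  n4⇒n5
[6] read 'd'  n5⇒n6
[7] read 'b'  n6⇒n7  emit P0@[6:7],P1@[3:7]
[8] read 'b'  n7⇒n0 (via fail)
[9] read 'c'  n0⇒n3
[10] read 'c'  n3⇒n4
[11] read 'c'  n4⇒n5
[12] read 'd'  n5⇒n6
[13] read 'b'  n6⇒n7  emit P0@[12:13],P1@[9:13]
[14] read 'c'  n7⇒n3 (via fail)
[15] read 'c'  n3⇒n4
[16] read 'c'  n4⇒n5
[17] read 'd'  n5⇒n6
[18] read 'b'  n6⇒n7  emit P0@[17:18],P1@[14:18]
[19] read 'a'  n7⇒n0 (via fail)
[20] read 'd'  n0⇒n1
[21] read 'b'  n1⇒n2  emit P0@[20:21]
[22] read 'c'  n2⇒n3 (via fail)
[23] read 'c'  n3⇒n4
[24] read 'c'  n4⇒n5
[25] read 'd'  n5⇒n6
[26] read 'b'  n6⇒n7  emit P0@[25:26],P1@[22:26]
[27] read 'c'  n7⇒n3 (via fail)
[28] read 'c'  n3⇒n4
[29] read 'c'  n4⇒n5
[30] read 'c'  n5⇒n5 (via fail)
[31] read 'd'  n5⇒n6
[32] read 'b'  n6⇒n7  emit P0@[31:32],P1@[28:32]
[33] read 'd'  n7⇒n1 (via fail)
[34] read 'b'  n1⇒n2  emit P0@[33:34]
[35] read 'a'  n2⇒n0 (via fail)
[36] read 'd'  n0⇒n1
[37] read 'c'  n1⇒n3 (via fail)
[38] read 'c'  n3⇒n4
[39] read 'c'  n4⇒n5
[40] read 'd'  n5⇒n6
[41] read 'b'  n6⇒n7  emit P0@[40:41],P1@[37:41]
[42] read 'c'  n7⇒n3 (via fail)
[43] read 'c'  n3⇒n4
[44] read 'c'  n4⇒n5
[45] read 'd'  n5⇒n6
[46] read 'b'  n6⇒n7  emit P0@[45:46],P1@[42:46]
[47] read 'c'  n7⇒n3 (via fail)
[48] read 'd'  n3⇒n1 (via fail)
[49] read 'd'  n1⇒n1 (via fail)
[50] read 'd'  n1⇒n1 (via fail)
[51] read 'd'  n1⇒n1 (via fail)
[52] read 'd'  n1⇒n1 (via fail)
[53] read 'd'  n1⇒n1 (via fail)
[54] read 'a'  n1⇒n0 (via fail)
[55] read 'd'  n0⇒n1
[56] read 'd'  n1⇒n1 (via fail)
[57] read 'b'  n1⇒n2  emit P0@[56:57]
[58] read 'd'  n2⇒n1 (via fail)
[59] read 'b'  n1⇒n2  emit P0@[58:59]
[60] read 'd'  n2⇒n1 (via fail)
[61] read 'b'  n1⇒n2  emit P0@[60:61]
[62] read 'd'  n2⇒n1 (via fail)
[63] read 'c'  n1⇒n3 (via fail)
[64] read 'b'  n3⇒n0 (via fail)
[65] read 'b'  n0⇒n0

All matches (sorted): [[1,0],[7,0],[7,1],[13,0],[13,1],[18,0],[18,1],[21,0],[26,0],[26,1],[32,0],[32,1],[34,0],[41,0],[41,1],[46,0],[46,1],[57,0],[59,0],[61,0]]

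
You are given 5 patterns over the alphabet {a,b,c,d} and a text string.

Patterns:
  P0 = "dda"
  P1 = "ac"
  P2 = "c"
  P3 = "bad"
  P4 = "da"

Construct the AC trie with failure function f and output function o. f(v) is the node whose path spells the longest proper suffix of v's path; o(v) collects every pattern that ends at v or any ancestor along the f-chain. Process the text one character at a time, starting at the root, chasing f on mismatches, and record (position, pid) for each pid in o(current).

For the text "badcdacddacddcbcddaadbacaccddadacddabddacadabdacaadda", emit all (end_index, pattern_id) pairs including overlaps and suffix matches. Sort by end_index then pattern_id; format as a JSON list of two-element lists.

Build automaton:
Trie nodes:
  0='ε' goto a→4 b→7 c→6 d→1
  1='d' goto a→10 d→2
  2='dd' goto a→3
  3='dda' goto ·  [P0 ends]
  4='a' goto c→5
  5='ac' goto ·  [P1 ends]
  6='c' goto ·  [P2 ends]
  7='b' goto a→8
  8='ba' goto d→9
  9='bad' goto ·  [P3 ends]
  10='da' goto ·  [P4 ends]

BFS fail/out derivation:
  n1('d'): parent n0 fail=0; on 'd' 0 → fail=0;  out ∅∪∅=∅
  n4('a'): parent n0 fail=0; on 'a' 0 → fail=0;  out ∅∪∅=∅
  n6('c'): parent n0 fail=0; on 'c' 0 → fail=0;  out {2}∪∅={2}
  n7('b'): parent n0 fail=0; on 'b' 0 → fail=0;  out ∅∪∅=∅
  n2('dd'): parent n1 fail=0; on 'd' 0 → fail=1;  out ∅∪∅=∅
  n5('ac'): parent n4 fail=0; on 'c' 0 → fail=6;  out {1}∪{2}={1,2}
  n8('ba'): parent n7 fail=0; on 'a' 0 → fail=4;  out ∅∪∅=∅
  n10('da'): parent n1 fail=0; on 'a' 0 → fail=4;  out {4}∪∅={4}
  n3('dda'): parent n2 fail=1; on 'a' 1 → fail=10;  out {0}∪{4}={0,4}
  n9('bad'): parent n8 fail=4; on 'd' 4→0 → fail=1;  out {3}∪∅={3}

Scan:
[0] read 'b'  n0⇒n7
[1] read 'a'  n7⇒n8
[2] read 'd'  n8⇒n9  emit P3@[0:2]
[3] read 'c'  n9⇒n6 ·f  emit P2@[3:3]
[4] read 'd'  n6⇒n1 ·f
[5] read 'a'  n1⇒n10  emit P4@[4:5]
[6] read 'c'  n10⇒n5 ·f  emit P1@[5:6],P2@[6:6]
[7] read 'd'  n5⇒n1 ·f
[8] read 'd'  n1⇒n2
[9] read 'a'  n2⇒n3  emit P0@[7:9],P4@[8:9]
[10] read 'c'  n3⇒n5 ·f  emit P1@[9:10],P2@[10:10]
[11] read 'd'  n5⇒n1 ·f
[12] read 'd'  n1⇒n2
[13] read 'c'  n2⇒n6 ·f  emit P2@[13:13]
[14] read 'b'  n6⇒n7 ·f
[15] read 'c'  n7⇒n6 ·f  emit P2@[15:15]
[16] read 'd'  n6⇒n1 ·f
[17] read 'd'  n1⇒n2
[18] read 'a'  n2⇒n3  emit P0@[16:18],P4@[17:18]
[19] read 'a'  n3⇒n4 ·f
[20] read 'd'  n4⇒n1 ·f
[21] read 'b'  n1⇒n7 ·f
[22] read 'a'  n7⇒n8
[23] read 'c'  n8⇒n5 ·f  emit P1@[22:23],P2@[23:23]
[24] read 'a'  n5⇒n4 ·f
[25] read 'c'  n4⇒n5  emit P1@[24:25],P2@[25:25]
[26] read 'c'  n5⇒n6 ·f  emit P2@[26:26]
[27] read 'd'  n6⇒n1 ·f
[28] read 'd'  n1⇒n2
[29] read 'a'  n2⇒n3  emit P0@[27:29],P4@[28:29]
[30] read 'd'  n3⇒n1 ·f
[31] read 'a'  n1⇒n10  emit P4@[30:31]
[32] read 'c'  n10⇒n5 ·f  emit P1@[31:32],P2@[32:32]
[33] read 'd'  n5⇒n1 ·f
[34] read 'd'  n1⇒n2
[35] read 'a'  n2⇒n3  emit P0@[33:35],P4@[34:35]
[36] read 'b'  n3⇒n7 ·f
[37] read 'd'  n7⇒n1 ·f
[38] read 'd'  n1⇒n2
[39] read 'a'  n2⇒n3  emit P0@[37:39],P4@[38:39]
[40] read 'c'  n3⇒n5 ·f  emit P1@[39:40],P2@[40:40]
[41] read 'a'  n5⇒n4 ·f
[42] read 'd'  n4⇒n1 ·f
[43] read 'a'  n1⇒n10  emit P4@[42:43]
[44] read 'b'  n10⇒n7 ·f
[45] read 'd'  n7⇒n1 ·f
[46] read 'a'  n1⇒n10  emit P4@[45:46]
[47] read 'c'  n10⇒n5 ·f  emit P1@[46:47],P2@[47:47]
[48] read 'a'  n5⇒n4 ·f
[49] read 'a'  n4⇒n4 ·f
[50] read 'd'  n4⇒n1 ·f
[51] read 'd'  n1⇒n2
[52] read 'a'  n2⇒n3  emit P0@[50:52],P4@[51:52]

Matches: [[2,3],[3,2],[5,4],[6,1],[6,2],[9,0],[9,4],[10,1],[10,2],[13,2],[15,2],[18,0],[18,4],[23,1],[23,2],[25,1],[25,2],[26,2],[29,0],[29,4],[31,4],[32,1],[32,2],[35,0],[35,4],[39,0],[39,4],[40,1],[40,2],[43,4],[46,4],[47,1],[47,2],[52,0],[52,4]]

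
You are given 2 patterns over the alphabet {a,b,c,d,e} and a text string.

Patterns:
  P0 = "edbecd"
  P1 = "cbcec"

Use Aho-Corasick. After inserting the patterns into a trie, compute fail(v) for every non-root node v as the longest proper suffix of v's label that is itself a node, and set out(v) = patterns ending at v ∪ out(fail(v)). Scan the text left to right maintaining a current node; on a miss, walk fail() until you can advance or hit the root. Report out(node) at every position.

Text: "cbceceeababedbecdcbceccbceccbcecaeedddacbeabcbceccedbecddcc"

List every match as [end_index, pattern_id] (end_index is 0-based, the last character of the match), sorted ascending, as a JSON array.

Build:
Trie (insert patterns):
  0='ε' goto c→7 e→1
  1='e' goto d→2
  2='ed' goto b→3
  3='edb' goto e→4
  4='edbe' goto c→5
  5='edbec' goto d→6
  6='edbecd' goto ·  ←P0
  7='c' goto b→8
  8='cb' goto c→9
  9='cbc' goto e→10
  10='cbce' goto c→11
  11='cbcec' goto ·  ←P1

BFS fail/out derivation:
  n1('e'): parent n0 fail=0; on 'e' 0 → fail=0;  out ∅∪∅=∅
  n7('c'): parent n0 fail=0; on 'c' 0 → fail=0;  out ∅∪∅=∅
  n2('ed'): parent n1 fail=0; on 'd' 0 → fail=0;  out ∅∪∅=∅
  n8('cb'): parent n7 fail=0; on 'b' 0 → fail=0;  out ∅∪∅=∅
  n3('edb'): parent n2 fail=0; on 'b' 0 → fail=0;  out ∅∪∅=∅
  n9('cbc'): parent n8 fail=0; on 'c' 0 → fail=7;  out ∅∪∅=∅
  n4('edbe'): parent n3 fail=0; on 'e' 0 → fail=1;  out ∅∪∅=∅
  n10('cbce'): parent n9 fail=7; on 'e' 7→0 → fail=1;  out ∅∪∅=∅
  n5('edbec'): parent n4 fail=1; on 'c' 1→0 → fail=7;  out ∅∪∅=∅
  n11('cbcec'): parent n10 fail=1; on 'c' 1→0 → fail=7;  out {1}∪∅={1}
  n6('edbecd'): parent n5 fail=7; on 'd' 7→0 → fail=0;  out {0}∪∅={0}

Scan:
pos 0 'c': at 7
pos 1 'b': at 8
pos 2 'c': at 9
pos 3 'e': at 10
pos 4 'c': at 11  emit P1@[0:4]
pos 5 'e': at 1 (via fail)
pos 6 'e': at 1 (via fail)
pos 7 'a': at 0 (via fail)
pos 8 'b': at 0
pos 9 'a': at 0
pos 10 'b': at 0
pos 11 'e': at 1
pos 12 'd': at 2
pos 13 'b': at 3
pos 14 'e': at 4
pos 15 'c': at 5
pos 16 'd': at 6  emit P0@[11:16]
pos 17 'c': at 7 (via fail)
pos 18 'b': at 8
pos 19 'c': at 9
pos 20 'e': at 10
pos 21 'c': at 11  emit P1@[17:21]
pos 22 'c': at 7 (via fail)
pos 23 'b': at 8
pos 24 'c': at 9
pos 25 'e': at 10
pos 26 'c': at 11  emit P1@[22:26]
pos 27 'c': at 7 (via fail)
pos 28 'b': at 8
pos 29 'c': at 9
pos 30 'e': at 10
pos 31 'c': at 11  emit P1@[27:31]
pos 32 'a': at 0 (via fail)
pos 33 'e': at 1
pos 34 'e': at 1 (via fail)
pos 35 'd': at 2
pos 36 'd': at 0 (via fail)
pos 37 'd': at 0
pos 38 'a': at 0
pos 39 'c': at 7
pos 40 'b': at 8
pos 41 'e': at 1 (via fail)
pos 42 'a': at 0 (via fail)
pos 43 'b': at 0
pos 44 'c': at 7
pos 45 'b': at 8
pos 46 'c': at 9
pos 47 'e': at 10
pos 48 'c': at 11  emit P1@[44:48]
pos 49 'c': at 7 (via fail)
pos 50 'e': at 1 (via fail)
pos 51 'd': at 2
pos 52 'b': at 3
pos 53 'e': at 4
pos 54 'c': at 5
pos 55 'd': at 6  emit P0@[50:55]
pos 56 'd': at 0 (via fail)
pos 57 'c': at 7
pos 58 'c': at 7 (via fail)

All matches (sorted): [[4,1],[16,0],[21,1],[26,1],[31,1],[48,1],[55,0]]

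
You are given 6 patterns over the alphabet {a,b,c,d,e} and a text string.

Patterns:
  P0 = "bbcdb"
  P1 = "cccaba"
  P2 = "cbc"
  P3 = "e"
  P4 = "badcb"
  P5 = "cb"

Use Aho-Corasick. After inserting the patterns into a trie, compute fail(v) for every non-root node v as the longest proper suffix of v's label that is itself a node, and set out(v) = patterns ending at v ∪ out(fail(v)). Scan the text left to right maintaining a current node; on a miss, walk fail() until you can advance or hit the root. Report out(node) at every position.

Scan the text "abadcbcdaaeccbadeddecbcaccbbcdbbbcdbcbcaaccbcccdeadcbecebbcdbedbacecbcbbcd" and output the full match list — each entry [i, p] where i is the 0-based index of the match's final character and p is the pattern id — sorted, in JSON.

Build:
Trie (insert patterns):
  n0 'ε': b→1 c→6 e→14
  n1 'b': a→15 b→2
  n2 'bb': c→3
  n3 'bbc': d→4
  n4 'bbcd': b→5
  n5 'bbcdb': ·  ←P0
  n6 'c': b→12 c→7
  n7 'cc': c→8
  n8 'ccc': a→9
  n9 'ccca': b→10
  n10 'cccab': a→11
  n11 'cccaba': ·  ←P1
  n12 'cb': c→13  ←P5
  n13 'cbc': ·  ←P2
  n14 'e': ·  ←P3
  n15 'ba': d→16
  n16 'bad': c→17
  n17 'badc': b→18
  n18 'badcb': ·  ←P4

Failure links (BFS by depth):
  fail(1) 'b': from fail(0)=0 chase 'b': 0 ⇒ 0;  out=∅∪out(0)=∅
  fail(6) 'c': from fail(0)=0 chase 'c': 0 ⇒ 0;  out=∅∪out(0)=∅
  fail(14) 'e': from fail(0)=0 chase 'e': 0 ⇒ 0;  out={3}∪out(0)={3}
  fail(2) 'bb': from fail(1)=0 chase 'b': 0 ⇒ 1;  out=∅∪out(1)=∅
  fail(7) 'cc': from fail(6)=0 chase 'c': 0 ⇒ 6;  out=∅∪out(6)=∅
  fail(12) 'cb': from fail(6)=0 chase 'b': 0 ⇒ 1;  out={5}∪out(1)={5}
  fail(15) 'ba': from fail(1)=0 chase 'a': 0 ⇒ 0;  out=∅∪out(0)=∅
  fail(3) 'bbc': from fail(2)=1 chase 'c': 1→0 ⇒ 6;  out=∅∪out(6)=∅
  fail(8) 'ccc': from fail(7)=6 chase 'c': 6 ⇒ 7;  out=∅∪out(7)=∅
  fail(13) 'cbc': from fail(12)=1 chase 'c': 1→0 ⇒ 6;  out={2}∪out(6)={2}
  fail(16) 'bad': from fail(15)=0 chase 'd': 0 ⇒ 0;  out=∅∪out(0)=∅
  fail(4) 'bbcd': from fail(3)=6 chase 'd': 6→0 ⇒ 0;  out=∅∪out(0)=∅
  fail(9) 'ccca': from fail(8)=7 chase 'a': 7→6→0 ⇒ 0;  out=∅∪out(0)=∅
  fail(17) 'badc': from fail(16)=0 chase 'c': 0 ⇒ 6;  out=∅∪out(6)=∅
  fail(5) 'bbcdb': from fail(4)=0 chase 'b': 0 ⇒ 1;  out={0}∪out(1)={0}
  fail(10) 'cccab': from fail(9)=0 chase 'b': 0 ⇒ 1;  out=∅∪out(1)=∅
  fail(18) 'badcb': from fail(17)=6 chase 'b': 6 ⇒ 12;  out={4}∪out(12)={4,5}
  fail(11) 'cccaba': from fail(10)=1 chase 'a': 1 ⇒ 15;  out={1}∪out(15)={1}

Scan:
pos 0 'a': at 0
pos 1 'b': at 1
pos 2 'a': at 15
pos 3 'd': at 16
pos 4 'c': at 17
pos 5 'b': at 18  → match P4@[1:5],P5@[4:5]
pos 6 'c': at 13 ·f  → match P2@[4:6]
pos 7 'd': at 0 ·f
pos 8 'a': at 0
pos 9 'a': at 0
pos 10 'e': at 14  → match P3@[10:10]
pos 11 'c': at 6 ·f
pos 12 'c': at 7
pos 13 'b': at 12 ·f  → match P5@[12:13]
pos 14 'a': at 15 ·f
pos 15 'd': at 16
pos 16 'e': at 14 ·f  → match P3@[16:16]
pos 17 'd': at 0 ·f
pos 18 'd': at 0
pos 19 'e': at 14  → match P3@[19:19]
pos 20 'c': at 6 ·f
pos 21 'b': at 12  → match P5@[20:21]
pos 22 'c': at 13  → match P2@[20:22]
pos 23 'a': at 0 ·f
pos 24 'c': at 6
pos 25 'c': at 7
pos 26 'b': at 12 ·f  → match P5@[25:26]
pos 27 'b': at 2 ·f
pos 28 'c': at 3
pos 29 'd': at 4
pos 30 'b': at 5  → match P0@[26:30]
pos 31 'b': at 2 ·f
pos 32 'b': at 2 ·f
pos 33 'c': at 3
pos 34 'd': at 4
pos 35 'b': at 5  → match P0@[31:35]
pos 36 'c': at 6 ·f
pos 37 'b': at 12  → match P5@[36:37]
pos 38 'c': at 13  → match P2@[36:38]
pos 39 'a': at 0 ·f
pos 40 'a': at 0
pos 41 'c': at 6
pos 42 'c': at 7
pos 43 'b': at 12 ·f  → match P5@[42:43]
pos 44 'c': at 13  → match P2@[42:44]
pos 45 'c': at 7 ·f
pos 46 'c': at 8
pos 47 'd': at 0 ·f
pos 48 'e': at 14  → match P3@[48:48]
pos 49 'a': at 0 ·f
pos 50 'd': at 0
pos 51 'c': at 6
pos 52 'b': at 12  → match P5@[51:52]
pos 53 'e': at 14 ·f  → match P3@[53:53]
pos 54 'c': at 6 ·f
pos 55 'e': at 14 ·f  → match P3@[55:55]
pos 56 'b': at 1 ·f
pos 57 'b': at 2
pos 58 'c': at 3
pos 59 'd': at 4
pos 60 'b': at 5  → match P0@[56:60]
pos 61 'e': at 14 ·f  → match P3@[61:61]
pos 62 'd': at 0 ·f
pos 63 'b': at 1
pos 64 'a': at 15
pos 65 'c': at 6 ·f
pos 66 'e': at 14 ·f  → match P3@[66:66]
pos 67 'c': at 6 ·f
pos 68 'b': at 12  → match P5@[67:68]
pos 69 'c': at 13  → match P2@[67:69]
pos 70 'b': at 12 ·f  → match P5@[69:70]
pos 71 'b': at 2 ·f
pos 72 'c': at 3
pos 73 'd': at 4

Result: [[5,4],[5,5],[6,2],[10,3],[13,5],[16,3],[19,3],[21,5],[22,2],[26,5],[30,0],[35,0],[37,5],[38,2],[43,5],[44,2],[48,3],[52,5],[53,3],[55,3],[60,0],[61,3],[66,3],[68,5],[69,2],[70,5]]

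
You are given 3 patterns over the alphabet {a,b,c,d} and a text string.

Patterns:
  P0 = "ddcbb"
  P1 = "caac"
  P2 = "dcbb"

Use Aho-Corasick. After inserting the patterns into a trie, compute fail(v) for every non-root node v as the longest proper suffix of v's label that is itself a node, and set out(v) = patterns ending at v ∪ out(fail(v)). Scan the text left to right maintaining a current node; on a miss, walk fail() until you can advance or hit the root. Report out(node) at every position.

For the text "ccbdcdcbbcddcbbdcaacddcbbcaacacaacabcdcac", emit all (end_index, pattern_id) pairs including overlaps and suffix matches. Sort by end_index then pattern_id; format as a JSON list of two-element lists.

Build automaton:
Trie (insert patterns):
  0='ε' goto c→6 d→1
  1='d' goto c→10 d→2
  2='dd' goto c→3
  3='ddc' goto b→4
  4='ddcb' goto b→5
  5='ddcbb' goto ·  ←P0
  6='c' goto a→7
  7='ca' goto a→8
  8='caa' goto c→9
  9='caac' goto ·  ←P1
  10='dc' goto b→11
  11='dcb' goto b→12
  12='dcbb' goto ·  ←P2

Failure links (BFS by depth):
  n1('d'): parent n0 fail=0; on 'd' 0 → fail=0;  out ∅∪∅=∅
  n6('c'): parent n0 fail=0; on 'c' 0 → fail=0;  out ∅∪∅=∅
  n2('dd'): parent n1 fail=0; on 'd' 0 → fail=1;  out ∅∪∅=∅
  n7('ca'): parent n6 fail=0; on 'a' 0 → fail=0;  out ∅∪∅=∅
  n10('dc'): parent n1 fail=0; on 'c' 0 → fail=6;  out ∅∪∅=∅
  n3('ddc'): parent n2 fail=1; on 'c' 1 → fail=10;  out ∅∪∅=∅
  n8('caa'): parent n7 fail=0; on 'a' 0 → fail=0;  out ∅∪∅=∅
  n11('dcb'): parent n10 fail=6; on 'b' 6→0 → fail=0;  out ∅∪∅=∅
  n4('ddcb'): parent n3 fail=10; on 'b' 10 → fail=11;  out ∅∪∅=∅
  n9('caac'): parent n8 fail=0; on 'c' 0 → fail=6;  out {1}∪∅={1}
  n12('dcbb'): parent n11 fail=0; on 'b' 0 → fail=0;  out {2}∪∅={2}
  n5('ddcbb'): parent n4 fail=11; on 'b' 11 → fail=12;  out {0}∪{2}={0,2}

Run:
[0] read 'c'  n0⇒n6
[1] read 'c'  n6⇒n6 (fail-walked)
[2] read 'b'  n6⇒n0 (fail-walked)
[3] read 'd'  n0⇒n1
[4] read 'c'  n1⇒n10
[5] read 'd'  n10⇒n1 (fail-walked)
[6] read 'c'  n1⇒n10
[7] read 'b'  n10⇒n11
[8] read 'b'  n11⇒n12  emit P2@[5:8]
[9] read 'c'  n12⇒n6 (fail-walked)
[10] read 'd'  n6⇒n1 (fail-walked)
[11] read 'd'  n1⇒n2
[12] read 'c'  n2⇒n3
[13] read 'b'  n3⇒n4
[14] read 'b'  n4⇒n5  emit P0@[10:14],P2@[11:14]
[15] read 'd'  n5⇒n1 (fail-walked)
[16] read 'c'  n1⇒n10
[17] read 'a'  n10⇒n7 (fail-walked)
[18] read 'a'  n7⇒n8
[19] read 'c'  n8⇒n9  emit P1@[16:19]
[20] read 'd'  n9⇒n1 (fail-walked)
[21] read 'd'  n1⇒n2
[22] read 'c'  n2⇒n3
[23] read 'b'  n3⇒n4
[24] read 'b'  n4⇒n5  emit P0@[20:24],P2@[21:24]
[25] read 'c'  n5⇒n6 (fail-walked)
[26] read 'a'  n6⇒n7
[27] read 'a'  n7⇒n8
[28] read 'c'  n8⇒n9  emit P1@[25:28]
[29] read 'a'  n9⇒n7 (fail-walked)
[30] read 'c'  n7⇒n6 (fail-walked)
[31] read 'a'  n6⇒n7
[32] read 'a'  n7⇒n8
[33] read 'c'  n8⇒n9  emit P1@[30:33]
[34] read 'a'  n9⇒n7 (fail-walked)
[35] read 'b'  n7⇒n0 (fail-walked)
[36] read 'c'  n0⇒n6
[37] read 'd'  n6⇒n1 (fail-walked)
[38] read 'c'  n1⇒n10
[39] read 'a'  n10⇒n7 (fail-walked)
[40] read 'c'  n7⇒n6 (fail-walked)

All matches (sorted): [[8,2],[14,0],[14,2],[19,1],[24,0],[24,2],[28,1],[33,1]]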